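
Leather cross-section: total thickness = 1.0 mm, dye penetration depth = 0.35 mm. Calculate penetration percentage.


35.0%


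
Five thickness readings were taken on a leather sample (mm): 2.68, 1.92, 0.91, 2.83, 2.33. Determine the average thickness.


Sum = 2.68 + 1.92 + 0.91 + 2.83 + 2.33 = 10.67
Average = 10.67 / 5 = 2.13 mm


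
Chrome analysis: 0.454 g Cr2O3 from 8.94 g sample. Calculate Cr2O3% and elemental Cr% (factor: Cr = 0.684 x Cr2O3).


Cr2O3 = 5.08%
Cr = 3.47%

Cr2O3% = 0.454 / 8.94 x 100 = 5.08%
Cr% = 5.08 x 0.684 = 3.47%


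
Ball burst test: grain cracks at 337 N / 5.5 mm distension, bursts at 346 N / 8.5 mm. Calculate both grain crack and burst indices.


Crack index = 337 / 5.5 = 61.3 N/mm
Burst index = 346 / 8.5 = 40.7 N/mm


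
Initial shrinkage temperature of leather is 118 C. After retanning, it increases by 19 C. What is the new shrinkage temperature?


137 C


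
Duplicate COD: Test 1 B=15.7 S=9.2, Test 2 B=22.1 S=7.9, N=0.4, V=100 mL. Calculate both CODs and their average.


COD1 = (15.7 - 9.2) x 0.4 x 8000 / 100 = 208.0 mg/L
COD2 = (22.1 - 7.9) x 0.4 x 8000 / 100 = 454.4 mg/L
Average = (208.0 + 454.4) / 2 = 331.2 mg/L


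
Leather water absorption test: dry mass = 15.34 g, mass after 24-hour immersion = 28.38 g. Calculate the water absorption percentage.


85.0%


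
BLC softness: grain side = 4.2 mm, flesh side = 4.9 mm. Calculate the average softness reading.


4.55 mm


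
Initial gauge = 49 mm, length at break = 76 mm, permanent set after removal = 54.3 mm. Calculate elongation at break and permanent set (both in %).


Elongation at break = 55.1%
Permanent set = 10.8%

Elongation at break = (76 - 49) / 49 x 100 = 55.1%
Permanent set = (54.3 - 49) / 49 x 100 = 10.8%


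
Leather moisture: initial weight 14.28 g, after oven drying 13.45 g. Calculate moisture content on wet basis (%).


5.8%

Moisture = 14.28 - 13.45 = 0.83 g
MC = 0.83 / 14.28 x 100 = 5.8%


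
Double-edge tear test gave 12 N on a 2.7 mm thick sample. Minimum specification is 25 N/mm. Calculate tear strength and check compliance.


Tear strength = 12 / 2.7 = 4.4 N/mm
Required minimum = 25 N/mm
Compliant: No


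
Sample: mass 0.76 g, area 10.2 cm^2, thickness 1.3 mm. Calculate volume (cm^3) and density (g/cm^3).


Volume = 1.326 cm^3
Density = 0.573 g/cm^3


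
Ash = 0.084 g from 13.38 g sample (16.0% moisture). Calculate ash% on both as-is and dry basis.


As-is ash = 0.63%
Dry-basis ash = 0.75%


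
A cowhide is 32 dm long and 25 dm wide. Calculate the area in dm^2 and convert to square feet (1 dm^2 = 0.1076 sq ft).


Area = 32 x 25 = 800 dm^2
Conversion: 800 x 0.1076 = 86.08 sq ft


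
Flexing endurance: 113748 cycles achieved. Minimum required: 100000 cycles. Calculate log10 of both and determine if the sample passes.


Achieved: log10 = 5.06
Required: log10 = 5.00
Passes: Yes


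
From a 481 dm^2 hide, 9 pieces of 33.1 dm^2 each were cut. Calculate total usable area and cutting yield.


Usable area = 297.9 dm^2
Yield = 61.9%


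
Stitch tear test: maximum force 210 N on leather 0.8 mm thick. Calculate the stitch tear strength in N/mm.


262.5 N/mm

Stitch tear strength = force / thickness
STS = 210 / 0.8 = 262.5 N/mm


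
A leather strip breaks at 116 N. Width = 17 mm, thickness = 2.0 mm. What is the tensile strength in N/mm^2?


3.41 N/mm^2

Cross-sectional area = 17 x 2.0 = 34.0 mm^2
Tensile strength = 116 / 34.0 = 3.41 N/mm^2


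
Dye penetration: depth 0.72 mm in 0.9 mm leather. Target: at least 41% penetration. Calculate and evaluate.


Penetration = 0.72 / 0.9 x 100 = 80.0%
Target: 41%
Meets target: Yes


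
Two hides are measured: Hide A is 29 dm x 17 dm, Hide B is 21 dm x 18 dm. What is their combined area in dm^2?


Hide A area = 29 x 17 = 493 dm^2
Hide B area = 21 x 18 = 378 dm^2
Total = 493 + 378 = 871 dm^2


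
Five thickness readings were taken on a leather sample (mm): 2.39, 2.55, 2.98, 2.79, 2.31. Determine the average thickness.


2.60 mm

Sum = 2.39 + 2.55 + 2.98 + 2.79 + 2.31 = 13.02
Average = 13.02 / 5 = 2.60 mm


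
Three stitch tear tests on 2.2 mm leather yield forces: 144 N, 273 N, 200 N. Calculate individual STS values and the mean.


STS1 = 144 / 2.2 = 65.5 N/mm
STS2 = 273 / 2.2 = 124.1 N/mm
STS3 = 200 / 2.2 = 90.9 N/mm
Mean = (65.5 + 124.1 + 90.9) / 3 = 93.5 N/mm


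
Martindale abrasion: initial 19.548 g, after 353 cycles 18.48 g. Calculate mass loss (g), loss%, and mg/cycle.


Loss = 19.548 - 18.48 = 1.068 g
Loss% = 1.068 / 19.548 x 100 = 5.46%
Rate = 1.068 / 353 x 1000 = 3.025 mg/cycle


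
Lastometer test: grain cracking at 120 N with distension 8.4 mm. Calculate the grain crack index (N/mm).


Grain crack index = force / distension
Index = 120 / 8.4 = 14.3 N/mm


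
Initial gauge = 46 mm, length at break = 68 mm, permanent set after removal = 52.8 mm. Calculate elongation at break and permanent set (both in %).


Elongation at break = 47.8%
Permanent set = 14.8%

Elongation at break = (68 - 46) / 46 x 100 = 47.8%
Permanent set = (52.8 - 46) / 46 x 100 = 14.8%


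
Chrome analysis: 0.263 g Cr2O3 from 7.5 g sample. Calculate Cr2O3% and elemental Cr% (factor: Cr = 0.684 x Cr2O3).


Cr2O3% = 0.263 / 7.5 x 100 = 3.51%
Cr% = 3.51 x 0.684 = 2.40%


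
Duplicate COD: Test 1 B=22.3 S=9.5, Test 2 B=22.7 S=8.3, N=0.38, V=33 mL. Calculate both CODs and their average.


COD1 = (22.3 - 9.5) x 0.38 x 8000 / 33 = 1179.2 mg/L
COD2 = (22.7 - 8.3) x 0.38 x 8000 / 33 = 1326.5 mg/L
Average = (1179.2 + 1326.5) / 2 = 1252.9 mg/L


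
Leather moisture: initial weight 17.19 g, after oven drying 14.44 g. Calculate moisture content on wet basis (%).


Moisture = 17.19 - 14.44 = 2.75 g
MC = 2.75 / 17.19 x 100 = 16.0%


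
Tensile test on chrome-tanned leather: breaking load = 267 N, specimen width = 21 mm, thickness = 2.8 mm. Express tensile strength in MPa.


4.54 MPa

Cross-section = 21 x 2.8 = 58.8 mm^2
TS = 267 / 58.8 = 4.54 MPa
(1 N/mm^2 = 1 MPa)


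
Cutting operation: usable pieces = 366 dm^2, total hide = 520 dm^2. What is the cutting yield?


70.4%


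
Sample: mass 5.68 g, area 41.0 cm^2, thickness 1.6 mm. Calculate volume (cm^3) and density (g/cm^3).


Volume = 6.560 cm^3
Density = 0.866 g/cm^3

Thickness in cm = 1.6 / 10 = 0.16 cm
Volume = 41.0 x 0.16 = 6.560 cm^3
Density = 5.68 / 6.560 = 0.866 g/cm^3


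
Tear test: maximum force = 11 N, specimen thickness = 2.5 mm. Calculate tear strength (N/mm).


Tear strength = force / thickness
Tear = 11 / 2.5 = 4.4 N/mm


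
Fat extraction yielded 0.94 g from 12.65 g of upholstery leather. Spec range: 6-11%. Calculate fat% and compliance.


Fat content = 7.4%
Compliant: Yes


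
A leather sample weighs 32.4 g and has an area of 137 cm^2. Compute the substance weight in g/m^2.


2365.0 g/m^2


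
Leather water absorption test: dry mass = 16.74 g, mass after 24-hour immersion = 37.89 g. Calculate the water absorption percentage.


Water absorbed = 37.89 - 16.74 = 21.15 g
WA% = 21.15 / 16.74 x 100 = 126.3%


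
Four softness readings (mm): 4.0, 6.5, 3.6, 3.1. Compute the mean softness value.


4.30 mm

Sum = 4.0 + 6.5 + 3.6 + 3.1
Mean = 17.2 / 4 = 4.30 mm


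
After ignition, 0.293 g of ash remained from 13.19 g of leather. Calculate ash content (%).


2.22%


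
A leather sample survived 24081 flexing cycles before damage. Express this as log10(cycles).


log10(24081) = 4.38


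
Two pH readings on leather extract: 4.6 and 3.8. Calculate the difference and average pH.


Difference = |4.6 - 3.8| = 0.8
Average = (4.6 + 3.8) / 2 = 4.20


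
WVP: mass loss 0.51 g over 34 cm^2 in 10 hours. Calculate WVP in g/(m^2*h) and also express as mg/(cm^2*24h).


WVP = 15.00 g/(m^2*h)
Daily rate = 36.00 mg/(cm^2*24h)

WVP = 0.51 / (34 x 10) x 10000 = 15.00 g/(m^2*h)
Mass loss in mg = 0.51 x 1000 = 510 mg
Per cm^2 per 24h in mg: 510 x 24 / (34 x 10) = 12240 / 340 = 36.00 mg/(cm^2*24h)


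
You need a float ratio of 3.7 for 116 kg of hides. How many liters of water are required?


Water = hide weight x target ratio
Water = 116 x 3.7 = 429.2 L


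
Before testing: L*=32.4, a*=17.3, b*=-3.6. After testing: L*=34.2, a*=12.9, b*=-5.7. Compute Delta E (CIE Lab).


Delta E = 5.20

dL = 34.2 - 32.4 = 1.8
da = 12.9 - 17.3 = -4.4
db = -5.7 - (-3.6) = -2.1
dE = sqrt((1.8)^2 + (-4.4)^2 + (-2.1)^2) = 5.20


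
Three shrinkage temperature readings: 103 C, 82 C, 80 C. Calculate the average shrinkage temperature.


88.3 C

Average = (103 + 82 + 80) / 3
Average = 265 / 3 = 88.3 C


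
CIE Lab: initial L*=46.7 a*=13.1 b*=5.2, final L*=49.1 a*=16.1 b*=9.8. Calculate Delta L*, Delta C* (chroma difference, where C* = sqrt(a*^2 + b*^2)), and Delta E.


Delta L* = 49.1 - 46.7 = 2.4
C1* = sqrt((13.1)^2 + (5.2)^2) = 14.094
C2* = sqrt((16.1)^2 + (9.8)^2) = 18.848
Delta C* = 18.848 - 14.094 = 4.75
Delta E = sqrt((2.4)^2 + (3.0)^2 + (4.6)^2) = 5.99


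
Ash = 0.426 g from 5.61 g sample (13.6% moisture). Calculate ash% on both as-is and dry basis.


As-is ash = 7.59%
Dry-basis ash = 8.79%


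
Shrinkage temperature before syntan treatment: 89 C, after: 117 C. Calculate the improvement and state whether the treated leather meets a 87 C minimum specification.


Improvement = 28 C
Meets 87 C spec: Yes


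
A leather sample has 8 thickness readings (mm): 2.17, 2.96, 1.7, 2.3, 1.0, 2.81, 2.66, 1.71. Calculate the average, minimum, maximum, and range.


Sum = 17.31
Average = 17.31 / 8 = 2.16 mm
Minimum = 1.0 mm
Maximum = 2.96 mm
Range = 2.96 - 1.0 = 1.96 mm


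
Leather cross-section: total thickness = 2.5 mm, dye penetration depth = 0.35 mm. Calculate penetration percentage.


14.0%

Penetration% = 0.35 / 2.5 x 100
Penetration = 14.0%


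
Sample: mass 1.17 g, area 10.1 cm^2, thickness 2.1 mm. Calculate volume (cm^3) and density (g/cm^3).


Volume = 2.121 cm^3
Density = 0.552 g/cm^3

Thickness in cm = 2.1 / 10 = 0.21 cm
Volume = 10.1 x 0.21 = 2.121 cm^3
Density = 1.17 / 2.121 = 0.552 g/cm^3


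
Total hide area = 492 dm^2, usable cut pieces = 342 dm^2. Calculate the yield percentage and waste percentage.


Yield = 342 / 492 x 100 = 69.5%
Waste = 492 - 342 = 150 dm^2
Waste% = 100 - 69.5 = 30.5%


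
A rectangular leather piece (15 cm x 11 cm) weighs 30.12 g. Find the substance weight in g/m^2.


Area = 15 x 11 = 165 cm^2
SW = 30.12 / 165 x 10000 = 1825.5 g/m^2


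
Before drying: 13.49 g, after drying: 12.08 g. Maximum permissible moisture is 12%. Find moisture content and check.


MC = (13.49 - 12.08) / 13.49 x 100 = 10.5%
Maximum: 12%
Acceptable: Yes


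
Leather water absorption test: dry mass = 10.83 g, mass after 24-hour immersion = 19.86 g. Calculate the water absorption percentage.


Water absorbed = 19.86 - 10.83 = 9.03 g
WA% = 9.03 / 10.83 x 100 = 83.4%


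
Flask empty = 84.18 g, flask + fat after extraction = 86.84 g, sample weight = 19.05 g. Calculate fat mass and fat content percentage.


Fat mass = 2.66 g
Fat content = 14.0%


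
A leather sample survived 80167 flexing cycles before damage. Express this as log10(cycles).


4.90

log10(80167) = 4.90


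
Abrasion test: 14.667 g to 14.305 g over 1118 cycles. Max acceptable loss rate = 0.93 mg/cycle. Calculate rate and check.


Loss = 14.667 - 14.305 = 0.362 g
Rate = 0.362 g / 1118 cycles x 1000 = 0.324 mg/cycle
Max = 0.93 mg/cycle
Passes: Yes


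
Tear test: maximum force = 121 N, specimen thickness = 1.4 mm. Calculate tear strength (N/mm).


Tear strength = force / thickness
Tear = 121 / 1.4 = 86.4 N/mm


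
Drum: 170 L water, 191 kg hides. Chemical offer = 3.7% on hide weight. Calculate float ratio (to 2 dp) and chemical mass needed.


Float ratio = 0.89
Chemical needed = 7.067 kg

Float ratio = 170 / 191 = 0.89
Chemical = 191 x 3.7 / 100 = 7.067 kg


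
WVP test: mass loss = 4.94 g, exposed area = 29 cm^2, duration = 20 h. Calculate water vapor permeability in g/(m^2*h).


85.17 g/(m^2*h)

WVP = mass_loss / (area x time) x 10000
WVP = 4.94 / (29 x 20) x 10000
WVP = 4.94 / 580 x 10000 = 85.17 g/(m^2*h)


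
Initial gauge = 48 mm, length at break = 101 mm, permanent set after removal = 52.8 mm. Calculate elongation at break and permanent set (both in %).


Elongation at break = (101 - 48) / 48 x 100 = 110.4%
Permanent set = (52.8 - 48) / 48 x 100 = 10.0%


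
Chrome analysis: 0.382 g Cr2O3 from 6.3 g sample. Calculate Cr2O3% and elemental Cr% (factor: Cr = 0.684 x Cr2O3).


Cr2O3% = 0.382 / 6.3 x 100 = 6.06%
Cr% = 6.06 x 0.684 = 4.15%


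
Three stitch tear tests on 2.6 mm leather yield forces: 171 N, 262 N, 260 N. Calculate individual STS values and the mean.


STS1 = 65.8 N/mm
STS2 = 100.8 N/mm
STS3 = 100.0 N/mm
Mean = 88.9 N/mm


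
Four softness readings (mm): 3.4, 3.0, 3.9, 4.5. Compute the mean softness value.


Sum = 3.4 + 3.0 + 3.9 + 4.5
Mean = 14.8 / 4 = 3.70 mm


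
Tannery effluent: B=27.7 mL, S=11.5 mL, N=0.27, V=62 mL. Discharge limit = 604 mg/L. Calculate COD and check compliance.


COD = 564.4 mg/L
Compliant: Yes


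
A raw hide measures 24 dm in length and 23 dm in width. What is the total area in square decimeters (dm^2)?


552 dm^2

Area = length x width
Area = 24 x 23 = 552 dm^2


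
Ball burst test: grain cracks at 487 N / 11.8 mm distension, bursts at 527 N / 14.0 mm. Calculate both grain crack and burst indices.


Crack index = 487 / 11.8 = 41.3 N/mm
Burst index = 527 / 14.0 = 37.6 N/mm


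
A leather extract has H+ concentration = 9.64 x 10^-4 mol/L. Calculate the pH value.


pH = -log10[H+]
pH = -log10(9.64 x 10^-4) = 3.02


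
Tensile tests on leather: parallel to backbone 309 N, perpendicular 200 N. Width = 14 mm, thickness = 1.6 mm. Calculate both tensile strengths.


Parallel = 13.79 N/mm^2
Perpendicular = 8.93 N/mm^2


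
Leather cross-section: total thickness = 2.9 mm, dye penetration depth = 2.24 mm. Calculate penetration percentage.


77.2%

Penetration% = 2.24 / 2.9 x 100
Penetration = 77.2%


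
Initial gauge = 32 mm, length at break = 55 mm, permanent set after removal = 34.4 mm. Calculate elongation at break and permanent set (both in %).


Elongation at break = (55 - 32) / 32 x 100 = 71.9%
Permanent set = (34.4 - 32) / 32 x 100 = 7.5%


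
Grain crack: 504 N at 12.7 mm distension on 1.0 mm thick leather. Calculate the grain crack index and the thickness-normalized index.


Crack index = 39.7 N/mm
Normalized index = 39.7 N/mm per mm

Crack index = 504 / 12.7 = 39.7 N/mm
Normalized = 39.7 / 1.0 = 39.7 N/mm per mm


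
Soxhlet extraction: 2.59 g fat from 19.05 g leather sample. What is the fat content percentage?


Fat content = 2.59 / 19.05 x 100
Fat = 13.6%


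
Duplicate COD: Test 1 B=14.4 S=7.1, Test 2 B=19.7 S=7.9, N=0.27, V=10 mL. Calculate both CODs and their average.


COD1 = (14.4 - 7.1) x 0.27 x 8000 / 10 = 1576.8 mg/L
COD2 = (19.7 - 7.9) x 0.27 x 8000 / 10 = 2548.8 mg/L
Average = (1576.8 + 2548.8) / 2 = 2062.8 mg/L


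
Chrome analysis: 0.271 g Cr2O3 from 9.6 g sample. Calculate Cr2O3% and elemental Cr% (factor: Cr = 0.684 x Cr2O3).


Cr2O3 = 2.82%
Cr = 1.93%

Cr2O3% = 0.271 / 9.6 x 100 = 2.82%
Cr% = 2.82 x 0.684 = 1.93%


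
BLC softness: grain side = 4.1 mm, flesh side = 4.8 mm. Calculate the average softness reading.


4.45 mm

Average = (4.1 + 4.8) / 2
Average = 4.45 mm


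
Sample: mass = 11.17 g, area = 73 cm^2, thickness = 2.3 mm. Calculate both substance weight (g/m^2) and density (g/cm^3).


SW = 11.17 / 73 x 10000 = 1530.1 g/m^2
Volume = 73 x 2.3 / 10 = 16.79 cm^3
Density = 11.17 / 16.79 = 0.665 g/cm^3


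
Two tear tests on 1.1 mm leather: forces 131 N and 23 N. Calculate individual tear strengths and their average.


Tear 1 = 119.1 N/mm
Tear 2 = 20.9 N/mm
Average = 70.0 N/mm

Tear 1 = 131 / 1.1 = 119.1 N/mm
Tear 2 = 23 / 1.1 = 20.9 N/mm
Average = (119.1 + 20.9) / 2 = 70.0 N/mm


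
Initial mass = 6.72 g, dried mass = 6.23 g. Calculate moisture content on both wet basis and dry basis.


Moisture lost = 6.72 - 6.23 = 0.49 g
Wet basis MC = 0.49 / 6.72 x 100 = 7.3%
Dry basis MC = 0.49 / 6.23 x 100 = 7.9%


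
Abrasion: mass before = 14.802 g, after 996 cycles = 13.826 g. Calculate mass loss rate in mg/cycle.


Mass loss = 14.802 - 13.826 = 0.976 g
Rate = 0.976 / 996 x 1000 = 0.980 mg/cycle


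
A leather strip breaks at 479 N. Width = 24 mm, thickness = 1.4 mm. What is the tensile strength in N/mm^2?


Cross-sectional area = 24 x 1.4 = 33.6 mm^2
Tensile strength = 479 / 33.6 = 14.26 N/mm^2


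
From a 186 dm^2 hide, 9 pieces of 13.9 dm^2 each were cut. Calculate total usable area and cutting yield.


Usable area = 125.1 dm^2
Yield = 67.3%


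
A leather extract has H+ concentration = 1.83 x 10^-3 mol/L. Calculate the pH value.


pH = 2.74


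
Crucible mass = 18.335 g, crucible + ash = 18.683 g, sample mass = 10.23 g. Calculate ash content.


Ash mass = 18.683 - 18.335 = 0.348 g
Ash% = 0.348 / 10.23 x 100 = 3.40%


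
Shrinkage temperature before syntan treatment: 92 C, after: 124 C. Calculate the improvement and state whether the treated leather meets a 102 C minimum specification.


Improvement = 124 - 92 = 32 C
Spec check: 124 C >= 102 C? Yes


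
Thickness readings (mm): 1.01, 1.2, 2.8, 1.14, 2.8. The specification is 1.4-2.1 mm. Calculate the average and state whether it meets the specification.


Average = 1.79 mm
Within specification: Yes

Sum = 8.95
Average = 8.95 / 5 = 1.79 mm
Specification range: 1.4 to 2.1 mm
Within spec: Yes


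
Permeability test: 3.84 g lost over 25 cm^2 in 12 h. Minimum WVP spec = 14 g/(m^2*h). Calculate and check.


WVP = 3.84 / (25 x 12) x 10000 = 128.00 g/(m^2*h)
Minimum: 14 g/(m^2*h)
Meets spec: Yes


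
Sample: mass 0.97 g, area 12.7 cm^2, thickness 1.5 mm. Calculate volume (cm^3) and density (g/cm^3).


Thickness in cm = 1.5 / 10 = 0.15 cm
Volume = 12.7 x 0.15 = 1.905 cm^3
Density = 0.97 / 1.905 = 0.509 g/cm^3


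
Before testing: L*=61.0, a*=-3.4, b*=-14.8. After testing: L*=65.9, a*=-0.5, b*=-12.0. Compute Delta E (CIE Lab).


dL = 65.9 - 61.0 = 4.9
da = -0.5 - (-3.4) = 2.9
db = -12.0 - (-14.8) = 2.8
dE = sqrt((4.9)^2 + (2.9)^2 + (2.8)^2) = 6.35


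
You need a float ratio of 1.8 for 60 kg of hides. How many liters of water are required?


Water = hide weight x target ratio
Water = 60 x 1.8 = 108.0 L


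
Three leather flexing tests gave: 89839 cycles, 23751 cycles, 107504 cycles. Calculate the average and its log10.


Average = 73698 cycles
log10 = 4.87

Average = (89839 + 23751 + 107504) / 3 = 73698 cycles
log10(73698) = 4.87


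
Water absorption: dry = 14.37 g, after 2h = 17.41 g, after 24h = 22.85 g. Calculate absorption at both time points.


WA (2h) = (17.41 - 14.37) / 14.37 x 100 = 21.2%
WA (24h) = (22.85 - 14.37) / 14.37 x 100 = 59.0%


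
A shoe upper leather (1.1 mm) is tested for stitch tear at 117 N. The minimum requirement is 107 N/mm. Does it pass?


STS = 117 / 1.1 = 106.4 N/mm
Minimum required: 107 N/mm
Passes: No


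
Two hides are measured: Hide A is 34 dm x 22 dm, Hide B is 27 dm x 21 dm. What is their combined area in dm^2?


1315 dm^2


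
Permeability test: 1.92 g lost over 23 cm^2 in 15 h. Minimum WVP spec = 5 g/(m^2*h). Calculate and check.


WVP = 1.92 / (23 x 15) x 10000 = 55.65 g/(m^2*h)
Minimum: 5 g/(m^2*h)
Meets spec: Yes


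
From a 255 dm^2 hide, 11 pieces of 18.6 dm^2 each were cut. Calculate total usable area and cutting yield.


Usable area = 204.6 dm^2
Yield = 80.2%


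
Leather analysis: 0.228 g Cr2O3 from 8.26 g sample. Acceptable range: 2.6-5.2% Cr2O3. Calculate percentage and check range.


Cr2O3 = 2.76%
Within range: Yes


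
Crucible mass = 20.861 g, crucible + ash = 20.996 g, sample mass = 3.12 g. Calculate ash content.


Ash mass = 20.996 - 20.861 = 0.135 g
Ash% = 0.135 / 3.12 x 100 = 4.33%


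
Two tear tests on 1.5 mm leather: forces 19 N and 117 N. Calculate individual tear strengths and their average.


Tear 1 = 19 / 1.5 = 12.7 N/mm
Tear 2 = 117 / 1.5 = 78.0 N/mm
Average = (12.7 + 78.0) / 2 = 45.4 N/mm


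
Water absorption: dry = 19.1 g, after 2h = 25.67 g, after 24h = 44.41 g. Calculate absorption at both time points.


2h absorption = 34.4%
24h absorption = 132.5%

WA (2h) = (25.67 - 19.1) / 19.1 x 100 = 34.4%
WA (24h) = (44.41 - 19.1) / 19.1 x 100 = 132.5%


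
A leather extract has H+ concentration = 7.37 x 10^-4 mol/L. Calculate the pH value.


pH = -log10[H+]
pH = -log10(7.37 x 10^-4) = 3.13


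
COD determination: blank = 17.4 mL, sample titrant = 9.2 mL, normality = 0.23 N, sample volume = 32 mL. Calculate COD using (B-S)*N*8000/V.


471.5 mg/L

COD = (17.4 - 9.2) x 0.23 x 8000 / 32
COD = 8.2 x 0.23 x 8000 / 32
COD = 471.5 mg/L


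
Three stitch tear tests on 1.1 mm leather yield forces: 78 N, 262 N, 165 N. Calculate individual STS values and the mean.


STS1 = 70.9 N/mm
STS2 = 238.2 N/mm
STS3 = 150.0 N/mm
Mean = 153.0 N/mm

STS1 = 78 / 1.1 = 70.9 N/mm
STS2 = 262 / 1.1 = 238.2 N/mm
STS3 = 165 / 1.1 = 150.0 N/mm
Mean = (70.9 + 238.2 + 150.0) / 3 = 153.0 N/mm


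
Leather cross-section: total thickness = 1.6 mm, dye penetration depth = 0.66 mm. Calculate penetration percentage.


41.3%


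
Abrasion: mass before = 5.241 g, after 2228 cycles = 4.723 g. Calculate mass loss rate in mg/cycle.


Mass loss = 5.241 - 4.723 = 0.518 g
Rate = 0.518 / 2228 x 1000 = 0.232 mg/cycle


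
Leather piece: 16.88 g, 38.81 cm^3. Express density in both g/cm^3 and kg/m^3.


Density = 16.88 / 38.81 = 0.435 g/cm^3
Convert: 0.435 x 1000 = 435 kg/m^3


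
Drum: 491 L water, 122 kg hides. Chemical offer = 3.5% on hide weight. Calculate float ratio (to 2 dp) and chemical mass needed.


Float ratio = 4.02
Chemical needed = 4.27 kg

Float ratio = 491 / 122 = 4.02
Chemical = 122 x 3.5 / 100 = 4.27 kg


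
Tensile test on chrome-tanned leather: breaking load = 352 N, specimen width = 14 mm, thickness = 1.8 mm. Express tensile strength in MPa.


13.97 MPa


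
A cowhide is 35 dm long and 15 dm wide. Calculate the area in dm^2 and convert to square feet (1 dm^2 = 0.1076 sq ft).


Area = 35 x 15 = 525 dm^2
Conversion: 525 x 0.1076 = 56.49 sq ft


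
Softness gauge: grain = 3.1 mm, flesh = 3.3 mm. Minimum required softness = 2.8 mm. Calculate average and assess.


Average softness = 3.20 mm
Meets requirement: Yes

Average = (3.1 + 3.3) / 2 = 3.20 mm
Minimum = 2.8 mm
Meets requirement: Yes


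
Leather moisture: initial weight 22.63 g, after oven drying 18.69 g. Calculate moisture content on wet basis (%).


Moisture = 22.63 - 18.69 = 3.94 g
MC = 3.94 / 22.63 x 100 = 17.4%


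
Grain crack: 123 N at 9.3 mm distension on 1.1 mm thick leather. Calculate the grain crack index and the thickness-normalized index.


Crack index = 13.2 N/mm
Normalized index = 12.0 N/mm per mm

Crack index = 123 / 9.3 = 13.2 N/mm
Normalized = 13.2 / 1.1 = 12.0 N/mm per mm


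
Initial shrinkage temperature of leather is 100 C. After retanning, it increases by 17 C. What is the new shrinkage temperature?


117 C

New Ts = 100 + 17 = 117 C


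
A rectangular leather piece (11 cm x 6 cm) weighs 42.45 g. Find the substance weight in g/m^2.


6431.8 g/m^2


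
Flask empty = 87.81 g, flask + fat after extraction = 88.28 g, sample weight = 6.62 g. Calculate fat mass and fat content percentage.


Fat mass = 0.47 g
Fat content = 7.1%

Fat mass = 88.28 - 87.81 = 0.47 g
Fat% = 0.47 / 6.62 x 100 = 7.1%


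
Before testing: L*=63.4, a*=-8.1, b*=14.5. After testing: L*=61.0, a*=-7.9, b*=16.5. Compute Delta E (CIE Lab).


dL = 61.0 - 63.4 = -2.4
da = -7.9 - (-8.1) = 0.2
db = 16.5 - 14.5 = 2.0
dE = sqrt((-2.4)^2 + (0.2)^2 + (2.0)^2) = 3.13


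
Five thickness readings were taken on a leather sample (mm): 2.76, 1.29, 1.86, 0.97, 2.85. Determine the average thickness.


1.95 mm

Sum = 2.76 + 1.29 + 1.86 + 0.97 + 2.85 = 9.73
Average = 9.73 / 5 = 1.95 mm


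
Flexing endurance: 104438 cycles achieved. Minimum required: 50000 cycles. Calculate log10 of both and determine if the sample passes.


Achieved: log10 = 5.02
Required: log10 = 4.70
Passes: Yes

log10(104438) = 5.02
log10(50000) = 4.70
Passes: Yes


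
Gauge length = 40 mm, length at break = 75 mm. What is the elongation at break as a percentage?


87.5%


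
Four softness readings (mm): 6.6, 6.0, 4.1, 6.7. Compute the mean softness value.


Sum = 6.6 + 6.0 + 4.1 + 6.7
Mean = 23.4 / 4 = 5.85 mm


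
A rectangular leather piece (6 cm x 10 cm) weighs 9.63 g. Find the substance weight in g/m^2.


1605.0 g/m^2

Area = 6 x 10 = 60 cm^2
SW = 9.63 / 60 x 10000 = 1605.0 g/m^2


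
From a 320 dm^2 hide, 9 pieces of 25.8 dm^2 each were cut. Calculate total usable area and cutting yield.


Usable area = 232.2 dm^2
Yield = 72.6%

Total usable = 9 x 25.8 = 232.2 dm^2
Yield = 232.2 / 320 x 100 = 72.6%


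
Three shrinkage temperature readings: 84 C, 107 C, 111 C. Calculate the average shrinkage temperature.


100.7 C

Average = (84 + 107 + 111) / 3
Average = 302 / 3 = 100.7 C


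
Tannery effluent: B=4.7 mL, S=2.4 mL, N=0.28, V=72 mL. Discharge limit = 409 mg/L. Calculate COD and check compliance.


COD = 71.6 mg/L
Compliant: Yes

COD = (4.7 - 2.4) x 0.28 x 8000 / 72 = 71.6 mg/L
Limit: 409 mg/L
Compliant: Yes


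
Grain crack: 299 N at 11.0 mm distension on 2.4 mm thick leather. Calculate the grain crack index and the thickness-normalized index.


Crack index = 27.2 N/mm
Normalized index = 11.3 N/mm per mm

Crack index = 299 / 11.0 = 27.2 N/mm
Normalized = 27.2 / 2.4 = 11.3 N/mm per mm


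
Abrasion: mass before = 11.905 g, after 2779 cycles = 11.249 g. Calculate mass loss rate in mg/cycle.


Mass loss = 11.905 - 11.249 = 0.656 g
Rate = 0.656 / 2779 x 1000 = 0.236 mg/cycle


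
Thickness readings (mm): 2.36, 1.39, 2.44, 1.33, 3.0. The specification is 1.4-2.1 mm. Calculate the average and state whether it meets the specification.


Average = 2.10 mm
Within specification: Yes


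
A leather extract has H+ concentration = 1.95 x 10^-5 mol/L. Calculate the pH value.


pH = 4.71

pH = -log10[H+]
pH = -log10(1.95 x 10^-5) = 4.71


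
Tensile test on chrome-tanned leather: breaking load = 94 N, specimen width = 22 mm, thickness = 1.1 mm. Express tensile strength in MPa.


3.88 MPa

Cross-section = 22 x 1.1 = 24.2 mm^2
TS = 94 / 24.2 = 3.88 MPa
(1 N/mm^2 = 1 MPa)


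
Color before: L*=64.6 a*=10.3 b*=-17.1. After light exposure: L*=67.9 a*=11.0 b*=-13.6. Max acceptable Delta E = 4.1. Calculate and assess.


dL = 3.3, da = 0.7, db = 3.5
dE = sqrt((3.3)^2 + (0.7)^2 + (3.5)^2) = 4.86
Max = 4.1
Passes: No


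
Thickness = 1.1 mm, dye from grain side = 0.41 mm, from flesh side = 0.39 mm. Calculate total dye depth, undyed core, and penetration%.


Total dyed = 0.41 + 0.39 = 0.80 mm
Undyed core = 1.1 - 0.80 = 0.30 mm
Penetration = 0.80 / 1.1 x 100 = 72.7%


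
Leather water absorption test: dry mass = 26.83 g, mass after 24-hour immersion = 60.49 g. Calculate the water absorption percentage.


Water absorbed = 60.49 - 26.83 = 33.66 g
WA% = 33.66 / 26.83 x 100 = 125.5%


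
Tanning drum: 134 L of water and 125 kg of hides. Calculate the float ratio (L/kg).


1.1


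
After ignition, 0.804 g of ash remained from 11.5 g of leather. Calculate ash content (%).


6.99%

Ash% = 0.804 / 11.5 x 100
Ash% = 6.99%


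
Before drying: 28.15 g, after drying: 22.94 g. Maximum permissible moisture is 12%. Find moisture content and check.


MC = (28.15 - 22.94) / 28.15 x 100 = 18.5%
Maximum: 12%
Acceptable: No


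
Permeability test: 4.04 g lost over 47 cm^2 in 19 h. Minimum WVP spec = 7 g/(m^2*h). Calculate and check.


WVP = 45.24 g/(m^2*h)
Meets specification: Yes

WVP = 4.04 / (47 x 19) x 10000 = 45.24 g/(m^2*h)
Minimum: 7 g/(m^2*h)
Meets spec: Yes


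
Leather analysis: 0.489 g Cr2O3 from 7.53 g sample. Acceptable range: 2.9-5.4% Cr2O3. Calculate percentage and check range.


Cr2O3% = 0.489 / 7.53 x 100 = 6.49%
Acceptable range: 2.9 to 5.4%
Within range: No


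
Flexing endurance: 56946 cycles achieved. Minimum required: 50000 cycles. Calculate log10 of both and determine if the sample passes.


log10(56946) = 4.76
log10(50000) = 4.70
Passes: Yes


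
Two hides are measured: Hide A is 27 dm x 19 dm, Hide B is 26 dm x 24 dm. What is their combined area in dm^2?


1137 dm^2

Hide A area = 27 x 19 = 513 dm^2
Hide B area = 26 x 24 = 624 dm^2
Total = 513 + 624 = 1137 dm^2


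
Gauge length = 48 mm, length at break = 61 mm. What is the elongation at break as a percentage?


27.1%

Extension = 61 - 48 = 13 mm
Elongation = 13 / 48 x 100 = 27.1%


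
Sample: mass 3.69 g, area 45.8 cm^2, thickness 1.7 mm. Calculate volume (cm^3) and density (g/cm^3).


Volume = 7.786 cm^3
Density = 0.474 g/cm^3


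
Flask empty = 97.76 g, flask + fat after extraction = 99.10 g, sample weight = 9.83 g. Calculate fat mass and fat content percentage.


Fat mass = 99.10 - 97.76 = 1.34 g
Fat% = 1.34 / 9.83 x 100 = 13.6%


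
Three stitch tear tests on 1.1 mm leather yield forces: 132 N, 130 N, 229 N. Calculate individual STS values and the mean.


STS1 = 132 / 1.1 = 120.0 N/mm
STS2 = 130 / 1.1 = 118.2 N/mm
STS3 = 229 / 1.1 = 208.2 N/mm
Mean = (120.0 + 118.2 + 208.2) / 3 = 148.8 N/mm


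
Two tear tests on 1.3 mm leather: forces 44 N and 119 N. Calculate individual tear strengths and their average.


Tear 1 = 44 / 1.3 = 33.8 N/mm
Tear 2 = 119 / 1.3 = 91.5 N/mm
Average = (33.8 + 91.5) / 2 = 62.7 N/mm


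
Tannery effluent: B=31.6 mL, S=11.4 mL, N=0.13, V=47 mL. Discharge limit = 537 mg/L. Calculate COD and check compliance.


COD = 447.0 mg/L
Compliant: Yes


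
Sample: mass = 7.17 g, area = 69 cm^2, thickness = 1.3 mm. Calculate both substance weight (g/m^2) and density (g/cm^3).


SW = 7.17 / 69 x 10000 = 1039.1 g/m^2
Volume = 69 x 1.3 / 10 = 8.97 cm^3
Density = 7.17 / 8.97 = 0.799 g/cm^3


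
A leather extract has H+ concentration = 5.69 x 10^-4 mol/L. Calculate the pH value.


pH = -log10[H+]
pH = -log10(5.69 x 10^-4) = 3.24


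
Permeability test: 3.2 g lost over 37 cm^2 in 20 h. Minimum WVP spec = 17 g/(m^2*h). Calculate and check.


WVP = 43.24 g/(m^2*h)
Meets specification: Yes

WVP = 3.2 / (37 x 20) x 10000 = 43.24 g/(m^2*h)
Minimum: 17 g/(m^2*h)
Meets spec: Yes


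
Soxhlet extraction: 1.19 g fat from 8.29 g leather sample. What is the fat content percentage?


Fat content = 1.19 / 8.29 x 100
Fat = 14.4%


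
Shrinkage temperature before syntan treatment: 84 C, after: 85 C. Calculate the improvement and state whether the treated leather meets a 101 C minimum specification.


Improvement = 85 - 84 = 1 C
Spec check: 85 C >= 101 C? No


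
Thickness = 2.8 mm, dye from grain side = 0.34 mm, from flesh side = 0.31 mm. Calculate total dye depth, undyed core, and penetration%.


Total dyed = 0.65 mm
Undyed core = 2.15 mm
Penetration = 23.2%


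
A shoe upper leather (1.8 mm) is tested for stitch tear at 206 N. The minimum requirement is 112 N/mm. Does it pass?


STS = 206 / 1.8 = 114.4 N/mm
Minimum required: 112 N/mm
Passes: Yes


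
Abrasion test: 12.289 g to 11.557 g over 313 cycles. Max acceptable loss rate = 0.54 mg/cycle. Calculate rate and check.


Rate = 2.339 mg/cycle
Passes: No


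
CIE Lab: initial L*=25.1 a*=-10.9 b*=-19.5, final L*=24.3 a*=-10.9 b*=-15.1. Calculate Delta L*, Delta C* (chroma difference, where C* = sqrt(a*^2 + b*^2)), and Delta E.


Delta L* = -0.8
Delta C* = -3.72
Delta E = 4.47


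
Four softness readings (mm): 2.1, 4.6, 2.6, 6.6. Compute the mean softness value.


3.98 mm


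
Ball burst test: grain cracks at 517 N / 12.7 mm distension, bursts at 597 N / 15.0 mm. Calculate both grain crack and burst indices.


Crack index = 517 / 12.7 = 40.7 N/mm
Burst index = 597 / 15.0 = 39.8 N/mm


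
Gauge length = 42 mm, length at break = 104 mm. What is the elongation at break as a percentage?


Extension = 104 - 42 = 62 mm
Elongation = 62 / 42 x 100 = 147.6%


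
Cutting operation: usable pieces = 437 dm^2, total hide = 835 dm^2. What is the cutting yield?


Yield = usable / total x 100
Yield = 437 / 835 x 100 = 52.3%


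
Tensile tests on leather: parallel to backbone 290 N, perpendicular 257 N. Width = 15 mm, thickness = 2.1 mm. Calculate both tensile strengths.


Area = 15 x 2.1 = 31.5 mm^2
TS (parallel) = 290 / 31.5 = 9.21 N/mm^2
TS (perpendicular) = 257 / 31.5 = 8.16 N/mm^2


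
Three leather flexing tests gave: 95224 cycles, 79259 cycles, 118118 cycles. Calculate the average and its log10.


Average = (95224 + 79259 + 118118) / 3 = 97534 cycles
log10(97534) = 4.99


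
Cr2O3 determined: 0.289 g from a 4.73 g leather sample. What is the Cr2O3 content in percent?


6.11%


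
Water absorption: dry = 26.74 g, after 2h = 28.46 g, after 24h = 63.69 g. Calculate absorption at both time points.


2h absorption = 6.4%
24h absorption = 138.2%


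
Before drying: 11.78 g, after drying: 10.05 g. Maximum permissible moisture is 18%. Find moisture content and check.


Moisture content = 14.7%
Acceptable: Yes


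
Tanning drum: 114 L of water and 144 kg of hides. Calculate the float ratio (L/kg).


Float ratio = water / hide weight
Ratio = 114 / 144 = 0.8


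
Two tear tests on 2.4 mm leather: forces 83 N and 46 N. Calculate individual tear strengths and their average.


Tear 1 = 83 / 2.4 = 34.6 N/mm
Tear 2 = 46 / 2.4 = 19.2 N/mm
Average = (34.6 + 19.2) / 2 = 26.9 N/mm


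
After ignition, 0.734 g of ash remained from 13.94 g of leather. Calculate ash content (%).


5.27%


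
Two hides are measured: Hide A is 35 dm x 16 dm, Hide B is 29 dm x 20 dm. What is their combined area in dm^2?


Hide A area = 35 x 16 = 560 dm^2
Hide B area = 29 x 20 = 580 dm^2
Total = 560 + 580 = 1140 dm^2


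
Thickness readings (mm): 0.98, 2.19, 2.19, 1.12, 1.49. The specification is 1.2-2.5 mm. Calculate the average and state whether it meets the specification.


Sum = 7.97
Average = 7.97 / 5 = 1.59 mm
Specification range: 1.2 to 2.5 mm
Within spec: Yes


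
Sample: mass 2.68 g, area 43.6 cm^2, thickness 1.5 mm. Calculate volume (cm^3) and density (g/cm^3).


Thickness in cm = 1.5 / 10 = 0.15 cm
Volume = 43.6 x 0.15 = 6.540 cm^3
Density = 2.68 / 6.540 = 0.410 g/cm^3


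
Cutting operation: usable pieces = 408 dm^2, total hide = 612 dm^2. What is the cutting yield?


Yield = usable / total x 100
Yield = 408 / 612 x 100 = 66.7%


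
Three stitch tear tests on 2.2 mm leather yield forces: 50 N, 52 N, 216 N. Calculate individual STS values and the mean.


STS1 = 22.7 N/mm
STS2 = 23.6 N/mm
STS3 = 98.2 N/mm
Mean = 48.2 N/mm


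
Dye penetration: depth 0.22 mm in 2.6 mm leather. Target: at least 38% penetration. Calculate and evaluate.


Penetration = 0.22 / 2.6 x 100 = 8.5%
Target: 38%
Meets target: No


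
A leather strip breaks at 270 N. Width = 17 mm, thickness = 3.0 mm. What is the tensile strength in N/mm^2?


Cross-sectional area = 17 x 3.0 = 51.0 mm^2
Tensile strength = 270 / 51.0 = 5.29 N/mm^2


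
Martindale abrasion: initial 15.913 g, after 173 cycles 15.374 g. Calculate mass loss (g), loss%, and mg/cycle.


Loss = 15.913 - 15.374 = 0.539 g
Loss% = 0.539 / 15.913 x 100 = 3.39%
Rate = 0.539 / 173 x 1000 = 3.116 mg/cycle


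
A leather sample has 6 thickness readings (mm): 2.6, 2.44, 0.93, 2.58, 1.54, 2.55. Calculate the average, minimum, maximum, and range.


Average = 2.11 mm
Min = 0.93 mm
Max = 2.6 mm
Range = 1.67 mm

Sum = 12.64
Average = 12.64 / 6 = 2.11 mm
Minimum = 0.93 mm
Maximum = 2.6 mm
Range = 2.6 - 0.93 = 1.67 mm


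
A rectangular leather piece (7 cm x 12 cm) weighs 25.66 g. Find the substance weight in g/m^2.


3054.8 g/m^2


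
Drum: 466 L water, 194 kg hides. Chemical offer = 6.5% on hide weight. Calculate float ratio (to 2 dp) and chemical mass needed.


Float ratio = 466 / 194 = 2.40
Chemical = 194 x 6.5 / 100 = 12.61 kg


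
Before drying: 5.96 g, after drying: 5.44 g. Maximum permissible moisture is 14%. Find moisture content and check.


Moisture content = 8.7%
Acceptable: Yes

MC = (5.96 - 5.44) / 5.96 x 100 = 8.7%
Maximum: 14%
Acceptable: Yes


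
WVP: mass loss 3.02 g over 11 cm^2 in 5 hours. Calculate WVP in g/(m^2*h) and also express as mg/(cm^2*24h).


WVP = 549.09 g/(m^2*h)
Daily rate = 1317.82 mg/(cm^2*24h)

WVP = 3.02 / (11 x 5) x 10000 = 549.09 g/(m^2*h)
Mass loss in mg = 3.02 x 1000 = 3020 mg
Per cm^2 per 24h in mg: 3020 x 24 / (11 x 5) = 72480 / 55 = 1317.82 mg/(cm^2*24h)


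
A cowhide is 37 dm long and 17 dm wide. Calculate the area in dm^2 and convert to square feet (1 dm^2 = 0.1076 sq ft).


629 dm^2
67.68 sq ft

Area = 37 x 17 = 629 dm^2
Conversion: 629 x 0.1076 = 67.68 sq ft


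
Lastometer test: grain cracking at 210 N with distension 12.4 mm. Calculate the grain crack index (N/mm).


Grain crack index = force / distension
Index = 210 / 12.4 = 16.9 N/mm


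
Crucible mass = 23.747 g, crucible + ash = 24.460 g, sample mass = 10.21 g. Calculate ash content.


Ash mass = 24.460 - 23.747 = 0.713 g
Ash% = 0.713 / 10.21 x 100 = 6.98%


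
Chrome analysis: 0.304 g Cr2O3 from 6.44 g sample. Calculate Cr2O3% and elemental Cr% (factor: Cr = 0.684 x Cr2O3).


Cr2O3% = 0.304 / 6.44 x 100 = 4.72%
Cr% = 4.72 x 0.684 = 3.23%


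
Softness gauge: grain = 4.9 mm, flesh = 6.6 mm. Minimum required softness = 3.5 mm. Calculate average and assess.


Average softness = 5.75 mm
Meets requirement: Yes

Average = (4.9 + 6.6) / 2 = 5.75 mm
Minimum = 3.5 mm
Meets requirement: Yes


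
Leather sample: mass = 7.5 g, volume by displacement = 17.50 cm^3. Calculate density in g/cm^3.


Density = mass / volume
Density = 7.5 / 17.50 = 0.429 g/cm^3


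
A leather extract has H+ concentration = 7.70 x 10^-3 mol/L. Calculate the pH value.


pH = -log10[H+]
pH = -log10(7.70 x 10^-3) = 2.11


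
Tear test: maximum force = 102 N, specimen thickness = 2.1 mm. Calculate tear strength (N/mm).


48.6 N/mm


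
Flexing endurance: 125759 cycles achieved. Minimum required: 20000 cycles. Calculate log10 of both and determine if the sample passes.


Achieved: log10 = 5.10
Required: log10 = 4.30
Passes: Yes

log10(125759) = 5.10
log10(20000) = 4.30
Passes: Yes


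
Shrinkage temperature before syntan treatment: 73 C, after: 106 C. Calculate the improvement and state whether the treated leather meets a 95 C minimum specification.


Improvement = 33 C
Meets 95 C spec: Yes

Improvement = 106 - 73 = 33 C
Spec check: 106 C >= 95 C? Yes


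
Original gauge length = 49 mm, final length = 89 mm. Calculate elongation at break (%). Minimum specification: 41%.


Elongation = 81.6%
Meets spec: Yes


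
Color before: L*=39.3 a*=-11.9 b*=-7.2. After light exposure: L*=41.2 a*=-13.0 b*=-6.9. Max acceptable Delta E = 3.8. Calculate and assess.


dL = 1.9, da = -1.1, db = 0.3
dE = sqrt((1.9)^2 + (-1.1)^2 + (0.3)^2) = 2.22
Max = 3.8
Passes: Yes


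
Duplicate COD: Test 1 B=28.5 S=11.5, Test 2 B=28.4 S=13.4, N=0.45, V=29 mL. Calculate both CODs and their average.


COD1 = (28.5 - 11.5) x 0.45 x 8000 / 29 = 2110.3 mg/L
COD2 = (28.4 - 13.4) x 0.45 x 8000 / 29 = 1862.1 mg/L
Average = (2110.3 + 1862.1) / 2 = 1986.2 mg/L


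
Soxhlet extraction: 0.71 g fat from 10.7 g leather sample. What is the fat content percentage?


6.6%

Fat content = 0.71 / 10.7 x 100
Fat = 6.6%


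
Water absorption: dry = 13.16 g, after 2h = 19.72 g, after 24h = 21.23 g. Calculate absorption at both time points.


WA (2h) = (19.72 - 13.16) / 13.16 x 100 = 49.8%
WA (24h) = (21.23 - 13.16) / 13.16 x 100 = 61.3%
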